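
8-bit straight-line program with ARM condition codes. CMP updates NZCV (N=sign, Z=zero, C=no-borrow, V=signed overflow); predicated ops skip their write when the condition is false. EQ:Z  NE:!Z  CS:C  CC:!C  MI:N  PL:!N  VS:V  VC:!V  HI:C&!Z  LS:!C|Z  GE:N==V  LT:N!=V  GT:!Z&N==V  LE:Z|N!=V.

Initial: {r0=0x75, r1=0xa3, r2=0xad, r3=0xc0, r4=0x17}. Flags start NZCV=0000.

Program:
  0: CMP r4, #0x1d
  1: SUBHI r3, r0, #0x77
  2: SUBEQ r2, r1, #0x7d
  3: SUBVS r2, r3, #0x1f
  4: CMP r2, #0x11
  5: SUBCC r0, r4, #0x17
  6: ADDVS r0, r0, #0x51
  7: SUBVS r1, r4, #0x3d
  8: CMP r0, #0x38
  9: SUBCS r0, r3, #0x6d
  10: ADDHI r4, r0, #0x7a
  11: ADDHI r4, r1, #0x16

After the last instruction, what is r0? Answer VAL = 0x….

VAL = 0x53

0: ✓ CMP  NZCV=1000
1: · SUBHI
2: · SUBEQ
3: · SUBVS
4: ✓ CMP  NZCV=1010
5: · SUBCC
6: · ADDVS
7: · SUBVS
8: ✓ CMP  NZCV=0010
9: ✓ SUBCS  r0←0x53
10: ✓ ADDHI  r4←0xcd
11: ✓ ADDHI  r4←0xb9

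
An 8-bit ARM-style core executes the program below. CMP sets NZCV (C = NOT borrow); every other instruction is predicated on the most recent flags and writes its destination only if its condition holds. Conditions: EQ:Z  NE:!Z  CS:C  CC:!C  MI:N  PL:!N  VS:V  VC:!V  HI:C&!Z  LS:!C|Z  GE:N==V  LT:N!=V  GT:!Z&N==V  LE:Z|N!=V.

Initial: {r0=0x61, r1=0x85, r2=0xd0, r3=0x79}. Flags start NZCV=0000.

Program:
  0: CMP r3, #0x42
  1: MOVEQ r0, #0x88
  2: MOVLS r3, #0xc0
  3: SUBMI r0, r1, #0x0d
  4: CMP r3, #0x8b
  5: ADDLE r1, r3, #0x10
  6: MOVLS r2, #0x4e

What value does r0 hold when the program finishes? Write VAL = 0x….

[0] flags=0010 → (cmp)
[1] flags=0010 EQ?F → skip
[2] flags=0010 LS?F → skip
[3] flags=0010 MI?F → skip
[4] flags=1001 → (cmp)
[5] flags=1001 LE?F → skip
[6] flags=1001 LS?T → r2=0x4e

VAL = 0x61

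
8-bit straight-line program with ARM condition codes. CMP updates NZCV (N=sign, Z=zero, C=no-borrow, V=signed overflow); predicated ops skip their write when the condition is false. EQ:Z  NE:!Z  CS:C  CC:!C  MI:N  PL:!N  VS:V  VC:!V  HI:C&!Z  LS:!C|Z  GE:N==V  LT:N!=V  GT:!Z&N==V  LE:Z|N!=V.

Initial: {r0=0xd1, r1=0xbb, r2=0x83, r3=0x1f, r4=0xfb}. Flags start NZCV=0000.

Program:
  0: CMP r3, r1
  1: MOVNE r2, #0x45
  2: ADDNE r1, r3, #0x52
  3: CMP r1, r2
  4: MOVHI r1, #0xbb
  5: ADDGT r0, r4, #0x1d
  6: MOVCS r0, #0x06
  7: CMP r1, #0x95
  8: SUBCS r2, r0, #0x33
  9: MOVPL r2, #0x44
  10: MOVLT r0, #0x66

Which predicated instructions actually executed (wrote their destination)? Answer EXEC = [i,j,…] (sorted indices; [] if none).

EXEC = [1,2,4,5,6,8,9]

[0] flags=0000 → (cmp)
[1] flags=0000 NE?T → r2=0x45
[2] flags=0000 NE?T → r1=0x71
[3] flags=0010 → (cmp)
[4] flags=0010 HI?T → r1=0xbb
[5] flags=0010 GT?T → r0=0x18
[6] flags=0010 CS?T → r0=0x06
[7] flags=0010 → (cmp)
[8] flags=0010 CS?T → r2=0xd3
[9] flags=0010 PL?T → r2=0x44
[10] flags=0010 LT?F → skip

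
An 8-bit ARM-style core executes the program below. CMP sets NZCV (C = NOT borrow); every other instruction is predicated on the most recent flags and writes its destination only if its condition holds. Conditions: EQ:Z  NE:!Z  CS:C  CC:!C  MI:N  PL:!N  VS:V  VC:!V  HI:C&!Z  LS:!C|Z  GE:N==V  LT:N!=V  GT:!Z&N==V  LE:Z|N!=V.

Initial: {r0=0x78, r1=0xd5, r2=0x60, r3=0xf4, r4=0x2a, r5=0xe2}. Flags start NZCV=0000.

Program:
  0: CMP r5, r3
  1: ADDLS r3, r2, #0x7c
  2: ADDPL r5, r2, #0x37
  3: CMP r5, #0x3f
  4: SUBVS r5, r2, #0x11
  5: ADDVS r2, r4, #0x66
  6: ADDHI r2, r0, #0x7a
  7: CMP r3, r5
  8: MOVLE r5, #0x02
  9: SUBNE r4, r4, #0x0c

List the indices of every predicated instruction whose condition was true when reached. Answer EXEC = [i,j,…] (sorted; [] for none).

[0] flags=1000 → (cmp)
[1] flags=1000 LS?T → r3=0xdc
[2] flags=1000 PL?F → skip
[3] flags=1010 → (cmp)
[4] flags=1010 VS?F → skip
[5] flags=1010 VS?F → skip
[6] flags=1010 HI?T → r2=0xf2
[7] flags=1000 → (cmp)
[8] flags=1000 LE?T → r5=0x02
[9] flags=1000 NE?T → r4=0x1e

EXEC = [1,6,8,9]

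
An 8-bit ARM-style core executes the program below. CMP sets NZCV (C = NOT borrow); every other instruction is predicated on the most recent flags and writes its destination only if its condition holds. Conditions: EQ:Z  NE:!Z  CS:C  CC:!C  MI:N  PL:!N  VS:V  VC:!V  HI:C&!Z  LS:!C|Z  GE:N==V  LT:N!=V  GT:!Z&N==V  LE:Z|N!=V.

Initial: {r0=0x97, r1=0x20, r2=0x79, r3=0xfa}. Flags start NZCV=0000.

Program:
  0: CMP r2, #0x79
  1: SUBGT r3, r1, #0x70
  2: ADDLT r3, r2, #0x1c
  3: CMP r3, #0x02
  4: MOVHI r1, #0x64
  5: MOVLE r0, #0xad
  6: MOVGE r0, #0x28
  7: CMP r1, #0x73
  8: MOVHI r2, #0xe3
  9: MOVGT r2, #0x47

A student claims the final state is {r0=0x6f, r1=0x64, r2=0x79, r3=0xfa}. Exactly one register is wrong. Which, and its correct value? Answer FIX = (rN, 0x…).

[0] flags=0110 → (cmp)
[1] flags=0110 GT?F → skip
[2] flags=0110 LT?F → skip
[3] flags=1010 → (cmp)
[4] flags=1010 HI?T → r1=0x64
[5] flags=1010 LE?T → r0=0xad
[6] flags=1010 GE?F → skip
[7] flags=1000 → (cmp)
[8] flags=1000 HI?F → skip
[9] flags=1000 GT?F → skip

FIX = (r0, 0xad)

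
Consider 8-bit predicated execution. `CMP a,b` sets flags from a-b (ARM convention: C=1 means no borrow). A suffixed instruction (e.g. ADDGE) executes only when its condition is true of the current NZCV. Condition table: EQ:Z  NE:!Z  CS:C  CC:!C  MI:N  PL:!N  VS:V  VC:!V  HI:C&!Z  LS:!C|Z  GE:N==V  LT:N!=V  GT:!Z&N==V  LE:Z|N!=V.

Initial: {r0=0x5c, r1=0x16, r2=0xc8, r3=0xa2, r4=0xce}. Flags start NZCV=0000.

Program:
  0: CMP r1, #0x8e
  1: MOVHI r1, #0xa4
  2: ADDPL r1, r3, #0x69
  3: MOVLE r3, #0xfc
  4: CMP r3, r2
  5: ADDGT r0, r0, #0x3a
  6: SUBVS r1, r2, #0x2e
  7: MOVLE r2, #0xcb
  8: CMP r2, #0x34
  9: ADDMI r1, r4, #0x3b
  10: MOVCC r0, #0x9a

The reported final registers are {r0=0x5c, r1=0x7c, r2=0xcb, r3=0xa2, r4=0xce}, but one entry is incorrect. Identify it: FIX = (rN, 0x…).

FIX = (r1, 0x09)

[0] flags=1001 → (cmp)
[1] flags=1001 HI?F → skip
[2] flags=1001 PL?F → skip
[3] flags=1001 LE?F → skip
[4] flags=1000 → (cmp)
[5] flags=1000 GT?F → skip
[6] flags=1000 VS?F → skip
[7] flags=1000 LE?T → r2=0xcb
[8] flags=1010 → (cmp)
[9] flags=1010 MI?T → r1=0x09
[10] flags=1010 CC?F → skip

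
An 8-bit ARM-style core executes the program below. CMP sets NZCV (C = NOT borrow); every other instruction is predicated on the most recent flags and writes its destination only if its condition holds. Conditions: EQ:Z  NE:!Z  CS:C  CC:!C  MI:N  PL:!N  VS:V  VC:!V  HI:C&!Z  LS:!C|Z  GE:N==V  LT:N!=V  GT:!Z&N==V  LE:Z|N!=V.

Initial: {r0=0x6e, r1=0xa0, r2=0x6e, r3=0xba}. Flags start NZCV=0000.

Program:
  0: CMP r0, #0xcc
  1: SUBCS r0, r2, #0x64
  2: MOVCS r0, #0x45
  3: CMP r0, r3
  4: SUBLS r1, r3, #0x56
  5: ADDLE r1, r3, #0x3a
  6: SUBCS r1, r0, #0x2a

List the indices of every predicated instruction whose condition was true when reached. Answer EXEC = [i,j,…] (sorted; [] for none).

0: ✓ CMP  NZCV=1001
1: · SUBCS
2: · MOVCS
3: ✓ CMP  NZCV=1001
4: ✓ SUBLS  r1←0x64
5: · ADDLE
6: · SUBCS

EXEC = [4]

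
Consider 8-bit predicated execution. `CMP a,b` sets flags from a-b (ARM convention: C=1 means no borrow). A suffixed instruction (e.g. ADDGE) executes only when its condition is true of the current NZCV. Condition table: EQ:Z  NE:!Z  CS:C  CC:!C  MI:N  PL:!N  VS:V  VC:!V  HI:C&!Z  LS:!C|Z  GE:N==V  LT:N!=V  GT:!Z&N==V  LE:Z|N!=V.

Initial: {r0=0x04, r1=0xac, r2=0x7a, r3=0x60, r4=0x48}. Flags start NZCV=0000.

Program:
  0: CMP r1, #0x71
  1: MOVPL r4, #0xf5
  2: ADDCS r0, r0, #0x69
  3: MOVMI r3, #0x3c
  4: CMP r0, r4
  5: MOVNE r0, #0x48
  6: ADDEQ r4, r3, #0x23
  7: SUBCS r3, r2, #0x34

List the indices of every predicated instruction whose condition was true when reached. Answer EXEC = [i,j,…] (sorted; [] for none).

[0] flags=0011 → (cmp)
[1] flags=0011 PL?T → r4=0xf5
[2] flags=0011 CS?T → r0=0x6d
[3] flags=0011 MI?F → skip
[4] flags=0000 → (cmp)
[5] flags=0000 NE?T → r0=0x48
[6] flags=0000 EQ?F → skip
[7] flags=0000 CS?F → skip

EXEC = [1,2,5]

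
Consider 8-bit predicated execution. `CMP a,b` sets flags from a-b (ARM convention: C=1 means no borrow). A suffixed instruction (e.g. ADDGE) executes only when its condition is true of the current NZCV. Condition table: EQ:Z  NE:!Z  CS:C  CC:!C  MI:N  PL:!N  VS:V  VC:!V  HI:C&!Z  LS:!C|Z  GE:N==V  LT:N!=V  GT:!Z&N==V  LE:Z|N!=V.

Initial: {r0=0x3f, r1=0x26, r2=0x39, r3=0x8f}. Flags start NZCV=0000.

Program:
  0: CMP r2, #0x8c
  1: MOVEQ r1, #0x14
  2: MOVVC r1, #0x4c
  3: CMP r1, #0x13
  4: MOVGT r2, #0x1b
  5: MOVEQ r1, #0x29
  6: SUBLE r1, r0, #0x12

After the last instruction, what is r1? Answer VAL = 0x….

[0] flags=1001 → (cmp)
[1] flags=1001 EQ?F → skip
[2] flags=1001 VC?F → skip
[3] flags=0010 → (cmp)
[4] flags=0010 GT?T → r2=0x1b
[5] flags=0010 EQ?F → skip
[6] flags=0010 LE?F → skip

VAL = 0x26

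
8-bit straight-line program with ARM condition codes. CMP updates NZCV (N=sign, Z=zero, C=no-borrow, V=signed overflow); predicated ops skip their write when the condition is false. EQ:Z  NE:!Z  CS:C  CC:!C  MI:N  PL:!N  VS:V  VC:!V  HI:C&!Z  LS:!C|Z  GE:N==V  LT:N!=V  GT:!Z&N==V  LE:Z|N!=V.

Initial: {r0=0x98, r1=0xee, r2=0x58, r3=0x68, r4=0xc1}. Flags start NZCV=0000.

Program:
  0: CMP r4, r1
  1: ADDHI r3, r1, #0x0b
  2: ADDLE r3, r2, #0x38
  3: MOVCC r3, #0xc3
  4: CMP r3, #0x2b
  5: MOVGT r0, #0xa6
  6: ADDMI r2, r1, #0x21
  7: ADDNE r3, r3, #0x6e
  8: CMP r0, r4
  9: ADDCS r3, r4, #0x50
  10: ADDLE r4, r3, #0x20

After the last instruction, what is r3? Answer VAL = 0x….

VAL = 0x31

0: ✓ CMP  NZCV=1000
1: · ADDHI
2: ✓ ADDLE  r3←0x90
3: ✓ MOVCC  r3←0xc3
4: ✓ CMP  NZCV=1010
5: · MOVGT
6: ✓ ADDMI  r2←0x0f
7: ✓ ADDNE  r3←0x31
8: ✓ CMP  NZCV=1000
9: · ADDCS
10: ✓ ADDLE  r4←0x51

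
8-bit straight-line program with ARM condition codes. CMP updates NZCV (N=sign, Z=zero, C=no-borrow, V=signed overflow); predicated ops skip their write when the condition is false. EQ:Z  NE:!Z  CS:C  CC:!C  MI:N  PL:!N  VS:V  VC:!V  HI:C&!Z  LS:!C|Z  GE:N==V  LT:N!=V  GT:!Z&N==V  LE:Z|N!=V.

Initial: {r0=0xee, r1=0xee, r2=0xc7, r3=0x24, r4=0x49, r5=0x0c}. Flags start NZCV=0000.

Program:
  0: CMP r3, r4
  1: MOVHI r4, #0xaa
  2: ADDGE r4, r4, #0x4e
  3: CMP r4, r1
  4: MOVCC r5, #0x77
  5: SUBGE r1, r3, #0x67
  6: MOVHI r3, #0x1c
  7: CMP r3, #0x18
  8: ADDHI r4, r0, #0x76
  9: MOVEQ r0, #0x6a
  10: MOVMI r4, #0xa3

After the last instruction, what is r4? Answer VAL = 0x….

[0] flags=1000 → (cmp)
[1] flags=1000 HI?F → skip
[2] flags=1000 GE?F → skip
[3] flags=0000 → (cmp)
[4] flags=0000 CC?T → r5=0x77
[5] flags=0000 GE?T → r1=0xbd
[6] flags=0000 HI?F → skip
[7] flags=0010 → (cmp)
[8] flags=0010 HI?T → r4=0x64
[9] flags=0010 EQ?F → skip
[10] flags=0010 MI?F → skip

VAL = 0x64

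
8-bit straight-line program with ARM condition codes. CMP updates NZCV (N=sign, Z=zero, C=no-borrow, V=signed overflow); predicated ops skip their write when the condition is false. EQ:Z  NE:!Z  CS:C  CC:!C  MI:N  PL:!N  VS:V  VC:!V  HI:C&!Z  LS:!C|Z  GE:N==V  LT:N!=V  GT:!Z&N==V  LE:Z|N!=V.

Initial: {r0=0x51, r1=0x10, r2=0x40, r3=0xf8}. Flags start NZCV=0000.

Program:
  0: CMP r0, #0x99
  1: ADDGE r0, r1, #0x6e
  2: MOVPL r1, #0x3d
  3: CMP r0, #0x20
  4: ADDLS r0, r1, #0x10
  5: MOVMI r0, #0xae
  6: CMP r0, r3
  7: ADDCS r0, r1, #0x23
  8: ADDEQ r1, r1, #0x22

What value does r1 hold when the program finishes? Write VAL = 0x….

VAL = 0x10

0: ✓ CMP  NZCV=1001
1: ✓ ADDGE  r0←0x7e
2: · MOVPL
3: ✓ CMP  NZCV=0010
4: · ADDLS
5: · MOVMI
6: ✓ CMP  NZCV=1001
7: · ADDCS
8: · ADDEQ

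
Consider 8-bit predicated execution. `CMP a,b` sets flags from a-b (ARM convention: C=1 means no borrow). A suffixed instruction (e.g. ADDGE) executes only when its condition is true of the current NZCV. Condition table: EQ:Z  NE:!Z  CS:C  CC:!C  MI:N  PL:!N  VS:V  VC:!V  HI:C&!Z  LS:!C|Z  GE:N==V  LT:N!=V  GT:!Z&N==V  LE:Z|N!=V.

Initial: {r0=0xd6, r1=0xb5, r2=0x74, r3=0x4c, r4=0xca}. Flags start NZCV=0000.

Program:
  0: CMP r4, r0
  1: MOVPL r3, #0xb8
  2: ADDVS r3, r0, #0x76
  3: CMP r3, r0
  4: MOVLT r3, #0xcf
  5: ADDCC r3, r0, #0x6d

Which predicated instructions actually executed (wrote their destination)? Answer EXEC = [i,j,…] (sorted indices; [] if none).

EXEC = [5]

0: ✓ CMP  NZCV=1000
1: · MOVPL
2: · ADDVS
3: ✓ CMP  NZCV=0000
4: · MOVLT
5: ✓ ADDCC  r3←0x43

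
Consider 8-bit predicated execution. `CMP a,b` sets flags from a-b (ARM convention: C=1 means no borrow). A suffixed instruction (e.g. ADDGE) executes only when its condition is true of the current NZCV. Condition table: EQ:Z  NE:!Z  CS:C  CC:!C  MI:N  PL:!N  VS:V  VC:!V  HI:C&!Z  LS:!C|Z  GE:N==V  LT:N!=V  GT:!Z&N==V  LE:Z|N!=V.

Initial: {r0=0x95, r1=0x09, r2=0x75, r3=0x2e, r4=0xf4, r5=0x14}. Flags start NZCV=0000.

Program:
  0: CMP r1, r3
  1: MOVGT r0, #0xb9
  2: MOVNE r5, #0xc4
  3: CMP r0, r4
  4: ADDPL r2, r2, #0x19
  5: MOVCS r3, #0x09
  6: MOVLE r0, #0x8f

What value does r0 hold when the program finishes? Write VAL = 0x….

VAL = 0x8f

[0] flags=1000 → (cmp)
[1] flags=1000 GT?F → skip
[2] flags=1000 NE?T → r5=0xc4
[3] flags=1000 → (cmp)
[4] flags=1000 PL?F → skip
[5] flags=1000 CS?F → skip
[6] flags=1000 LE?T → r0=0x8f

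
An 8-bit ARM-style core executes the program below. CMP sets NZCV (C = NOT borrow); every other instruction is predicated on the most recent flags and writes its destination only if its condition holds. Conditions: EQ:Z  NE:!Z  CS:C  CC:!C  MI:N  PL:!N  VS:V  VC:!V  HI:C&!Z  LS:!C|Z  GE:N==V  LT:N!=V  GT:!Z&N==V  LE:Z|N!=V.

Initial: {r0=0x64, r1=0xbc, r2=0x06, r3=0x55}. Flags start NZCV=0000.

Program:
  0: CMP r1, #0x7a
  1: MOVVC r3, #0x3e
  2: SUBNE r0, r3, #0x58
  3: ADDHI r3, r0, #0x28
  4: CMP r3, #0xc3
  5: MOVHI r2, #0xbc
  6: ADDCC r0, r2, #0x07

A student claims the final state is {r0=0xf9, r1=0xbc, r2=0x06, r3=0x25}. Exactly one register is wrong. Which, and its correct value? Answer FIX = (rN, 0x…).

FIX = (r0, 0x0d)

0: ✓ CMP  NZCV=0011
1: · MOVVC
2: ✓ SUBNE  r0←0xfd
3: ✓ ADDHI  r3←0x25
4: ✓ CMP  NZCV=0000
5: · MOVHI
6: ✓ ADDCC  r0←0x0d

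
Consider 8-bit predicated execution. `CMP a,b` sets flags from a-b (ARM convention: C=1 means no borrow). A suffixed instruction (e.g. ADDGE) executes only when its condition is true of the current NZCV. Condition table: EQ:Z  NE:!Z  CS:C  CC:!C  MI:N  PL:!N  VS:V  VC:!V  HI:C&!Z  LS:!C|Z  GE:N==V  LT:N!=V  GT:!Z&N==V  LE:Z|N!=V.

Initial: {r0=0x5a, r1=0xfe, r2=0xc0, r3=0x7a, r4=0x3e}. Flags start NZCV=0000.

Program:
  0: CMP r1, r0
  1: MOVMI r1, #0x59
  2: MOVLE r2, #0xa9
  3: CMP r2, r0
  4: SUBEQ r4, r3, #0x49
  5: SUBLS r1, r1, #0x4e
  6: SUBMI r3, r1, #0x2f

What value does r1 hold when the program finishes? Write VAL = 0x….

VAL = 0x59

[0] flags=1010 → (cmp)
[1] flags=1010 MI?T → r1=0x59
[2] flags=1010 LE?T → r2=0xa9
[3] flags=0011 → (cmp)
[4] flags=0011 EQ?F → skip
[5] flags=0011 LS?F → skip
[6] flags=0011 MI?F → skip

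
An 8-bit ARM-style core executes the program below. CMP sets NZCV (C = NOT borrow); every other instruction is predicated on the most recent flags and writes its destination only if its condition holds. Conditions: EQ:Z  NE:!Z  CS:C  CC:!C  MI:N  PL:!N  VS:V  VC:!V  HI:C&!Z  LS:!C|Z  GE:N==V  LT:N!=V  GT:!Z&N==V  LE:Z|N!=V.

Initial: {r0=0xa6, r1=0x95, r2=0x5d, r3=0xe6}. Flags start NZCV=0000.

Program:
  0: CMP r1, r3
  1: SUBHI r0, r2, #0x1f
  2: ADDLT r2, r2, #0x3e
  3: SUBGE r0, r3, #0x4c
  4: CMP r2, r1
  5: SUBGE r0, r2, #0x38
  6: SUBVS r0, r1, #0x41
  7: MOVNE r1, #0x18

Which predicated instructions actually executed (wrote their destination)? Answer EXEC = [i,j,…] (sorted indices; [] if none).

[0] flags=1000 → (cmp)
[1] flags=1000 HI?F → skip
[2] flags=1000 LT?T → r2=0x9b
[3] flags=1000 GE?F → skip
[4] flags=0010 → (cmp)
[5] flags=0010 GE?T → r0=0x63
[6] flags=0010 VS?F → skip
[7] flags=0010 NE?T → r1=0x18

EXEC = [2,5,7]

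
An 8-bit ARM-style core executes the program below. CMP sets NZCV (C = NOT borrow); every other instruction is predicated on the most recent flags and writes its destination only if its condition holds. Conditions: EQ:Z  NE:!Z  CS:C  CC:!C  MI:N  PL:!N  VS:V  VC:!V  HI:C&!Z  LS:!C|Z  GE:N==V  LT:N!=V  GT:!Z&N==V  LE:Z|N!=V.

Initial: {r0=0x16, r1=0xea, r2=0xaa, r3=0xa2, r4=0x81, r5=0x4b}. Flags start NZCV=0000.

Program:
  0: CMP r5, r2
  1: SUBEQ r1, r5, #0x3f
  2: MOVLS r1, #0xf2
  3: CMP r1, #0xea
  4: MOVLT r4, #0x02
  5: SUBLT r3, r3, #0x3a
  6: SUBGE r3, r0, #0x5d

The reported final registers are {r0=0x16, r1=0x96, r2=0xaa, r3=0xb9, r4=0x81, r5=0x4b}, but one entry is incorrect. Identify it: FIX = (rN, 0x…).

[0] flags=1001 → (cmp)
[1] flags=1001 EQ?F → skip
[2] flags=1001 LS?T → r1=0xf2
[3] flags=0010 → (cmp)
[4] flags=0010 LT?F → skip
[5] flags=0010 LT?F → skip
[6] flags=0010 GE?T → r3=0xb9

FIX = (r1, 0xf2)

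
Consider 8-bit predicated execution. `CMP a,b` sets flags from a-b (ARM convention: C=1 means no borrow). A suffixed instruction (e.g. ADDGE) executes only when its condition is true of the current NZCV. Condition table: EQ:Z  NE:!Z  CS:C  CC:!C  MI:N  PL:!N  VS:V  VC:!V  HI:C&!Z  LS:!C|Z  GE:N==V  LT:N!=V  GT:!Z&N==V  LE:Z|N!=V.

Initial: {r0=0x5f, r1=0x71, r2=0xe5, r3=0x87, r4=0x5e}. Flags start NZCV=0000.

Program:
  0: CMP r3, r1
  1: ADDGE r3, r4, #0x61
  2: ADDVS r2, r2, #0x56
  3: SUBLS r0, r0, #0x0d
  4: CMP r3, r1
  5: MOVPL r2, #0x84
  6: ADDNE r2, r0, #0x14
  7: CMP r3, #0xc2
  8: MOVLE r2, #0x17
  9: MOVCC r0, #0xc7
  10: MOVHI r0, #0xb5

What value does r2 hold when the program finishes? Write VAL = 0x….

[0] flags=0011 → (cmp)
[1] flags=0011 GE?F → skip
[2] flags=0011 VS?T → r2=0x3b
[3] flags=0011 LS?F → skip
[4] flags=0011 → (cmp)
[5] flags=0011 PL?T → r2=0x84
[6] flags=0011 NE?T → r2=0x73
[7] flags=1000 → (cmp)
[8] flags=1000 LE?T → r2=0x17
[9] flags=1000 CC?T → r0=0xc7
[10] flags=1000 HI?F → skip

VAL = 0x17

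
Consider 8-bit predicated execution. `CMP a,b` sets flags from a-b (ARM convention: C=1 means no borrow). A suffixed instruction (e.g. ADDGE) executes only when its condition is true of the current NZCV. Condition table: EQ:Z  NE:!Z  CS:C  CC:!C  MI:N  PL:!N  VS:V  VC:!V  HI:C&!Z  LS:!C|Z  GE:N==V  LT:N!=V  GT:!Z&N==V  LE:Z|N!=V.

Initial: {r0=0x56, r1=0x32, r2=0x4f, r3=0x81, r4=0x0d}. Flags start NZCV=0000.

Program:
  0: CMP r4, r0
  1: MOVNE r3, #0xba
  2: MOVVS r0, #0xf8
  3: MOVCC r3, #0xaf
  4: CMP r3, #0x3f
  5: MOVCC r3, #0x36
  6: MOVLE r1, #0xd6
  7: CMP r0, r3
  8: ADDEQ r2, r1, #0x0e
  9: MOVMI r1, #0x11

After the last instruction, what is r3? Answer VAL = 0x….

0: ✓ CMP  NZCV=1000
1: ✓ MOVNE  r3←0xba
2: · MOVVS
3: ✓ MOVCC  r3←0xaf
4: ✓ CMP  NZCV=0011
5: · MOVCC
6: ✓ MOVLE  r1←0xd6
7: ✓ CMP  NZCV=1001
8: · ADDEQ
9: ✓ MOVMI  r1←0x11

VAL = 0xaf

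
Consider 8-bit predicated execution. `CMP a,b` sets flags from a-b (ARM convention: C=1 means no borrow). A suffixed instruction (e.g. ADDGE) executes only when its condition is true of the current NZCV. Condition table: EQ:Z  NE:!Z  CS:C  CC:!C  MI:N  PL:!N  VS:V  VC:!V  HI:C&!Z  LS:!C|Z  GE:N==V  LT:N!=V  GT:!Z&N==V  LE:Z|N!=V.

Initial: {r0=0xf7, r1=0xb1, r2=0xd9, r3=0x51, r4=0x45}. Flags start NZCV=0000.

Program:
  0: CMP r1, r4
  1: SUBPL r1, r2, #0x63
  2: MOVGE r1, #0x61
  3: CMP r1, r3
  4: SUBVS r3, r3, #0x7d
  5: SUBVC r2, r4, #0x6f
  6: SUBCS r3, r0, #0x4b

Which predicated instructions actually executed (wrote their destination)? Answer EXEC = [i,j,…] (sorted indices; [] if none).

0: ✓ CMP  NZCV=0011
1: ✓ SUBPL  r1←0x76
2: · MOVGE
3: ✓ CMP  NZCV=0010
4: · SUBVS
5: ✓ SUBVC  r2←0xd6
6: ✓ SUBCS  r3←0xac

EXEC = [1,5,6]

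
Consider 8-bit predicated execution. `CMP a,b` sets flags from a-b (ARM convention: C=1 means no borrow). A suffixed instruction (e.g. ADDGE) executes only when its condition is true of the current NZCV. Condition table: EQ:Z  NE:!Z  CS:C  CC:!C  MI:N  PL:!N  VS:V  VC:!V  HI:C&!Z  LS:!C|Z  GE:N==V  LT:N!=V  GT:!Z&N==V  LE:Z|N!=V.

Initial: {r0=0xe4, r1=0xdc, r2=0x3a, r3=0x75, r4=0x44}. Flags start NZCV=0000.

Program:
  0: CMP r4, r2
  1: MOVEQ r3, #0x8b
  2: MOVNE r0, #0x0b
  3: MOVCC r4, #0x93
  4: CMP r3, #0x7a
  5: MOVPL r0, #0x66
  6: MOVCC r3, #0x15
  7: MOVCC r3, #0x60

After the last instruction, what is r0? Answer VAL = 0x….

VAL = 0x0b

0: ✓ CMP  NZCV=0010
1: · MOVEQ
2: ✓ MOVNE  r0←0x0b
3: · MOVCC
4: ✓ CMP  NZCV=1000
5: · MOVPL
6: ✓ MOVCC  r3←0x15
7: ✓ MOVCC  r3←0x60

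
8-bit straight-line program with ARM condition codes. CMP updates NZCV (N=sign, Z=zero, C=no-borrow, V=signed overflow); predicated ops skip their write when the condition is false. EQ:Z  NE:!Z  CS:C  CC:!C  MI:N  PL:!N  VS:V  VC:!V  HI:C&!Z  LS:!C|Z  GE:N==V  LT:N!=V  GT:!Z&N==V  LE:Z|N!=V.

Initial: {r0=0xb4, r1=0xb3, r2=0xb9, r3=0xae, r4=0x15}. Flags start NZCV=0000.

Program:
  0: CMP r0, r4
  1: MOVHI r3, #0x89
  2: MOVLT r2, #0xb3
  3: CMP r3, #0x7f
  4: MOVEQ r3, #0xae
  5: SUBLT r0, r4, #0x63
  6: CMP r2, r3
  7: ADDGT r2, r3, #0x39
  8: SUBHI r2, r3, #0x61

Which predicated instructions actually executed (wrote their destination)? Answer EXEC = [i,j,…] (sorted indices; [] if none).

0: ✓ CMP  NZCV=1010
1: ✓ MOVHI  r3←0x89
2: ✓ MOVLT  r2←0xb3
3: ✓ CMP  NZCV=0011
4: · MOVEQ
5: ✓ SUBLT  r0←0xb2
6: ✓ CMP  NZCV=0010
7: ✓ ADDGT  r2←0xc2
8: ✓ SUBHI  r2←0x28

EXEC = [1,2,5,7,8]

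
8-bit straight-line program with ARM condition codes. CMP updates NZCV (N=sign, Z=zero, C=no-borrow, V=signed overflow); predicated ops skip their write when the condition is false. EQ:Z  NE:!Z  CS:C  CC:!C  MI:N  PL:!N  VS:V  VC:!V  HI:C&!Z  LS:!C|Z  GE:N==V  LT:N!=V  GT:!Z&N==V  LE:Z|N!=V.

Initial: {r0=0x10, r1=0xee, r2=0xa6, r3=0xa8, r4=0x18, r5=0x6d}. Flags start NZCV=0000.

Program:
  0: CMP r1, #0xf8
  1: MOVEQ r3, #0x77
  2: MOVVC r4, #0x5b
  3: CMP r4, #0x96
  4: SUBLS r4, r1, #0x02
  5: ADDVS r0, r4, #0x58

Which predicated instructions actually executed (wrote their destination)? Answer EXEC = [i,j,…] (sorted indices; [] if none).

[0] flags=1000 → (cmp)
[1] flags=1000 EQ?F → skip
[2] flags=1000 VC?T → r4=0x5b
[3] flags=1001 → (cmp)
[4] flags=1001 LS?T → r4=0xec
[5] flags=1001 VS?T → r0=0x44

EXEC = [2,4,5]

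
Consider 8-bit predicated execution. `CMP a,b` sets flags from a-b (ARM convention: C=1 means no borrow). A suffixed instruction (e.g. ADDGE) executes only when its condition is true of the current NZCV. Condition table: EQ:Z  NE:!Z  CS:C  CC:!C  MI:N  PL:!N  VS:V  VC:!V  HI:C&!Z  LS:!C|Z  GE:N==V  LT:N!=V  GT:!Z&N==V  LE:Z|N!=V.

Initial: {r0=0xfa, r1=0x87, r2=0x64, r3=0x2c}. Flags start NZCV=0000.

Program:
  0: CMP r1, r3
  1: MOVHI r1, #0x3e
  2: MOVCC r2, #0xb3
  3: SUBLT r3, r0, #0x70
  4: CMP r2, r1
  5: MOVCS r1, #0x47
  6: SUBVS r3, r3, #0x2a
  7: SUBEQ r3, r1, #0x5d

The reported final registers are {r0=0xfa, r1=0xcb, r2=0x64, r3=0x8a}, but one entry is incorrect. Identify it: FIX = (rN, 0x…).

0: ✓ CMP  NZCV=0011
1: ✓ MOVHI  r1←0x3e
2: · MOVCC
3: ✓ SUBLT  r3←0x8a
4: ✓ CMP  NZCV=0010
5: ✓ MOVCS  r1←0x47
6: · SUBVS
7: · SUBEQ

FIX = (r1, 0x47)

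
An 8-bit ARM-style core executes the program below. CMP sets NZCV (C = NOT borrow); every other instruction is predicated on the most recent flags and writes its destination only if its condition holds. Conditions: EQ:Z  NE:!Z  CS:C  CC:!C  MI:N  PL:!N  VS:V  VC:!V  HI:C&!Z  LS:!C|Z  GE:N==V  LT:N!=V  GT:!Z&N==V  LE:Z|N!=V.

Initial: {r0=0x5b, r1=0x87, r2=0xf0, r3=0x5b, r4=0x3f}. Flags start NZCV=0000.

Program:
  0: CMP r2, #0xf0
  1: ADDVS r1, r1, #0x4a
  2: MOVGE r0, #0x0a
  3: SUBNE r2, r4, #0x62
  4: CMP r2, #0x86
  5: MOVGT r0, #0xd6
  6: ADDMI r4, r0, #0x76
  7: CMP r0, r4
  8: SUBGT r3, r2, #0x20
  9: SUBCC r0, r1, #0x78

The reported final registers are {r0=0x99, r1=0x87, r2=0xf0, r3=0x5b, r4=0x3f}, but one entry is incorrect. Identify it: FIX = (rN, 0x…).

[0] flags=0110 → (cmp)
[1] flags=0110 VS?F → skip
[2] flags=0110 GE?T → r0=0x0a
[3] flags=0110 NE?F → skip
[4] flags=0010 → (cmp)
[5] flags=0010 GT?T → r0=0xd6
[6] flags=0010 MI?F → skip
[7] flags=1010 → (cmp)
[8] flags=1010 GT?F → skip
[9] flags=1010 CC?F → skip

FIX = (r0, 0xd6)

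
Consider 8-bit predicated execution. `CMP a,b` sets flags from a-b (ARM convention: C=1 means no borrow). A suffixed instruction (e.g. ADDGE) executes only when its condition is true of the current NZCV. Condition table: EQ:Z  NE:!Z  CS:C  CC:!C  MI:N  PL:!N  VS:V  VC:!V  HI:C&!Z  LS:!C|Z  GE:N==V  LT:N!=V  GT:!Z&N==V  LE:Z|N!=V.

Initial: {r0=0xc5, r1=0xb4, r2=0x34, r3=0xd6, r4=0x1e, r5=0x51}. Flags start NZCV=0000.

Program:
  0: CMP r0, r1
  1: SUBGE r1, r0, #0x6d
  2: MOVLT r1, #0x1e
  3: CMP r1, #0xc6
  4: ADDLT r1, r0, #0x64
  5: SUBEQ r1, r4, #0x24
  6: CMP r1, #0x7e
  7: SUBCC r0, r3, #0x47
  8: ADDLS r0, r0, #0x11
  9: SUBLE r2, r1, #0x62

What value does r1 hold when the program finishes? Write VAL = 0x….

[0] flags=0010 → (cmp)
[1] flags=0010 GE?T → r1=0x58
[2] flags=0010 LT?F → skip
[3] flags=1001 → (cmp)
[4] flags=1001 LT?F → skip
[5] flags=1001 EQ?F → skip
[6] flags=1000 → (cmp)
[7] flags=1000 CC?T → r0=0x8f
[8] flags=1000 LS?T → r0=0xa0
[9] flags=1000 LE?T → r2=0xf6

VAL = 0x58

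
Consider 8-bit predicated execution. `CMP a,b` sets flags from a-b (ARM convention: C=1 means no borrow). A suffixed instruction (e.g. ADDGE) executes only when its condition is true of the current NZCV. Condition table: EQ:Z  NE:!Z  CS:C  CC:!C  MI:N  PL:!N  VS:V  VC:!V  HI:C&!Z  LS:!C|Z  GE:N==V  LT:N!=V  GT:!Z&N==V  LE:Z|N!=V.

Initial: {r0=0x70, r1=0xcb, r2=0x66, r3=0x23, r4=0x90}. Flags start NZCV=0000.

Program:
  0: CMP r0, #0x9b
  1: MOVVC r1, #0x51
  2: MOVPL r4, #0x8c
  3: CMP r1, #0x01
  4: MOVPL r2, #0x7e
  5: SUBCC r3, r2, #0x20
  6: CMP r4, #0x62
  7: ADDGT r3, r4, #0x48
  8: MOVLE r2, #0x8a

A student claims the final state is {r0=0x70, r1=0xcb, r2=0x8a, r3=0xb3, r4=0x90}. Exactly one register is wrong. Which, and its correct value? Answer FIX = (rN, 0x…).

[0] flags=1001 → (cmp)
[1] flags=1001 VC?F → skip
[2] flags=1001 PL?F → skip
[3] flags=1010 → (cmp)
[4] flags=1010 PL?F → skip
[5] flags=1010 CC?F → skip
[6] flags=0011 → (cmp)
[7] flags=0011 GT?F → skip
[8] flags=0011 LE?T → r2=0x8a

FIX = (r3, 0x23)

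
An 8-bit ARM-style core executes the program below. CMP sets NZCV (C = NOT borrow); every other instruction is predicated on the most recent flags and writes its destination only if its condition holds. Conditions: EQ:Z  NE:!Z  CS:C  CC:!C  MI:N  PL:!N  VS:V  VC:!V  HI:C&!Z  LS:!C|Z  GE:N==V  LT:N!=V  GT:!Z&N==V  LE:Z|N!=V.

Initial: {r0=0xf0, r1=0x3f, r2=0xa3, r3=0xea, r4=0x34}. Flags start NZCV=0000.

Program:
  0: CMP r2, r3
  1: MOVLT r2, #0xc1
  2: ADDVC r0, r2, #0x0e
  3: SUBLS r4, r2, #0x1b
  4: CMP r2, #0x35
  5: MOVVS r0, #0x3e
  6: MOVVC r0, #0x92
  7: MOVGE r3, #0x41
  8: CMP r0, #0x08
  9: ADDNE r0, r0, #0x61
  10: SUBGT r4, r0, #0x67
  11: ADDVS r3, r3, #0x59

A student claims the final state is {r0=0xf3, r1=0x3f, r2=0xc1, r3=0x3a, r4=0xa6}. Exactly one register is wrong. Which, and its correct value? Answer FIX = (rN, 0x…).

FIX = (r3, 0xea)

[0] flags=1000 → (cmp)
[1] flags=1000 LT?T → r2=0xc1
[2] flags=1000 VC?T → r0=0xcf
[3] flags=1000 LS?T → r4=0xa6
[4] flags=1010 → (cmp)
[5] flags=1010 VS?F → skip
[6] flags=1010 VC?T → r0=0x92
[7] flags=1010 GE?F → skip
[8] flags=1010 → (cmp)
[9] flags=1010 NE?T → r0=0xf3
[10] flags=1010 GT?F → skip
[11] flags=1010 VS?F → skip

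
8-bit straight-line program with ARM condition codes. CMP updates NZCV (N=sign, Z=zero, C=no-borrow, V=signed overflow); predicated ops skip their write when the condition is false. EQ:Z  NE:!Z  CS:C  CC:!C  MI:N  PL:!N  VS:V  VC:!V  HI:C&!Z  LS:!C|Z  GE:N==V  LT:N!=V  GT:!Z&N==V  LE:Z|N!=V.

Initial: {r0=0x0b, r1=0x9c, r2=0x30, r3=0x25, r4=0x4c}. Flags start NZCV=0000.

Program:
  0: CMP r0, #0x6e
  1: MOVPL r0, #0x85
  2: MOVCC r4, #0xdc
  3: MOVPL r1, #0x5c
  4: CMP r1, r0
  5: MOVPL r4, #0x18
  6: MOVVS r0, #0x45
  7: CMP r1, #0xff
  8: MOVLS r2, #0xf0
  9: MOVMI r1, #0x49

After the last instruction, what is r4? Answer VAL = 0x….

VAL = 0xdc

[0] flags=1000 → (cmp)
[1] flags=1000 PL?F → skip
[2] flags=1000 CC?T → r4=0xdc
[3] flags=1000 PL?F → skip
[4] flags=1010 → (cmp)
[5] flags=1010 PL?F → skip
[6] flags=1010 VS?F → skip
[7] flags=1000 → (cmp)
[8] flags=1000 LS?T → r2=0xf0
[9] flags=1000 MI?T → r1=0x49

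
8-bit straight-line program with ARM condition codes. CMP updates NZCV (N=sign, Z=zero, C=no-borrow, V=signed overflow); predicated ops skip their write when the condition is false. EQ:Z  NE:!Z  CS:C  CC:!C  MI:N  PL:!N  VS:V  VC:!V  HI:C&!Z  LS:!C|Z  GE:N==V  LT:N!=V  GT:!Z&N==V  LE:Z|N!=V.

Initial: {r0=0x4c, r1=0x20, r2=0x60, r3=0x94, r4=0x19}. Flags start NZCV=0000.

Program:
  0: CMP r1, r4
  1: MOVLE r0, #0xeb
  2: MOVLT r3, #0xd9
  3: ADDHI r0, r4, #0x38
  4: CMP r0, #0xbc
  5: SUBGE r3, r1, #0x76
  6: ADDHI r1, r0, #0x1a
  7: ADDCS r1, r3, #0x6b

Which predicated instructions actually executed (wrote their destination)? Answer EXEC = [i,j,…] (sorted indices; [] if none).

EXEC = [3,5]

0: ✓ CMP  NZCV=0010
1: · MOVLE
2: · MOVLT
3: ✓ ADDHI  r0←0x51
4: ✓ CMP  NZCV=1001
5: ✓ SUBGE  r3←0xaa
6: · ADDHI
7: · ADDCS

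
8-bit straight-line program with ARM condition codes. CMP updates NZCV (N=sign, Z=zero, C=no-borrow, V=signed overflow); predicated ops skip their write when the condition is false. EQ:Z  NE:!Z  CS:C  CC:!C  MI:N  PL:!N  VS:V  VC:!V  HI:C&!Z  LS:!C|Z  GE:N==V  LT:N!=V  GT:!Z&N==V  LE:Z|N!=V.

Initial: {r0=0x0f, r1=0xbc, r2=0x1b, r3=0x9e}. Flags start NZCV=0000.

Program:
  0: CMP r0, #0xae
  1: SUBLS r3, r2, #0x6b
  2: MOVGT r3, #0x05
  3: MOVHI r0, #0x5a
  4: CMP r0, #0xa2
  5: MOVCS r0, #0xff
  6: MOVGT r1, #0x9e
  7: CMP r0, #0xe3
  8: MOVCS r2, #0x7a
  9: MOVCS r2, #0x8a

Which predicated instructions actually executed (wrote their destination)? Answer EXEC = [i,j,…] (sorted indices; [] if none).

[0] flags=0000 → (cmp)
[1] flags=0000 LS?T → r3=0xb0
[2] flags=0000 GT?T → r3=0x05
[3] flags=0000 HI?F → skip
[4] flags=0000 → (cmp)
[5] flags=0000 CS?F → skip
[6] flags=0000 GT?T → r1=0x9e
[7] flags=0000 → (cmp)
[8] flags=0000 CS?F → skip
[9] flags=0000 CS?F → skip

EXEC = [1,2,6]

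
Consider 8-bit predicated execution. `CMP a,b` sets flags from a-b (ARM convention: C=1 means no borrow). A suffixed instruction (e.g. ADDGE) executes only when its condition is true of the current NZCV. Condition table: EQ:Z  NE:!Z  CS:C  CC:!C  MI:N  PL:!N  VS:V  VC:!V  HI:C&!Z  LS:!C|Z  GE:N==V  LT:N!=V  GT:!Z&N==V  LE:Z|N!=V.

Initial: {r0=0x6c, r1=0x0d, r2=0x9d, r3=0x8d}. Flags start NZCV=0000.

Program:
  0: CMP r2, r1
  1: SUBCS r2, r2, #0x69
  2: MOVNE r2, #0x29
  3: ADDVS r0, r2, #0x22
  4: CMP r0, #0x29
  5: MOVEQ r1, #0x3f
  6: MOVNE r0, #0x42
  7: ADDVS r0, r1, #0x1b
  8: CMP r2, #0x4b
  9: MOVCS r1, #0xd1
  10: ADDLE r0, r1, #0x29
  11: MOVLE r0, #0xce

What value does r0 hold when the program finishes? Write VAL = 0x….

0: ✓ CMP  NZCV=1010
1: ✓ SUBCS  r2←0x34
2: ✓ MOVNE  r2←0x29
3: · ADDVS
4: ✓ CMP  NZCV=0010
5: · MOVEQ
6: ✓ MOVNE  r0←0x42
7: · ADDVS
8: ✓ CMP  NZCV=1000
9: · MOVCS
10: ✓ ADDLE  r0←0x36
11: ✓ MOVLE  r0←0xce

VAL = 0xce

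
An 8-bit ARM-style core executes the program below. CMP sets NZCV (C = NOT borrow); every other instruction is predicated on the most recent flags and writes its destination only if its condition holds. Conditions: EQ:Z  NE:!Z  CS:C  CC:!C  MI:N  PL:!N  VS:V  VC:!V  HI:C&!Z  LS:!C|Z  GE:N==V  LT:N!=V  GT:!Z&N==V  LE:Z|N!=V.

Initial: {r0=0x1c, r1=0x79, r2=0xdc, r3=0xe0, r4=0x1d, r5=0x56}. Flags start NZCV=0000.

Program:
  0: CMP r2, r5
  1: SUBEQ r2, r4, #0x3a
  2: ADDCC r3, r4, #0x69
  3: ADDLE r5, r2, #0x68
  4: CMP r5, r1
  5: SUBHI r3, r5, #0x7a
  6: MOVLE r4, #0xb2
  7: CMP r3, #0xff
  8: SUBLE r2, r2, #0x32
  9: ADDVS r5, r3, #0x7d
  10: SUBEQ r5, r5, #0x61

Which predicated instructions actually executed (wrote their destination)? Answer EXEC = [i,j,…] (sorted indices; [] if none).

0: ✓ CMP  NZCV=1010
1: · SUBEQ
2: · ADDCC
3: ✓ ADDLE  r5←0x44
4: ✓ CMP  NZCV=1000
5: · SUBHI
6: ✓ MOVLE  r4←0xb2
7: ✓ CMP  NZCV=1000
8: ✓ SUBLE  r2←0xaa
9: · ADDVS
10: · SUBEQ

EXEC = [3,6,8]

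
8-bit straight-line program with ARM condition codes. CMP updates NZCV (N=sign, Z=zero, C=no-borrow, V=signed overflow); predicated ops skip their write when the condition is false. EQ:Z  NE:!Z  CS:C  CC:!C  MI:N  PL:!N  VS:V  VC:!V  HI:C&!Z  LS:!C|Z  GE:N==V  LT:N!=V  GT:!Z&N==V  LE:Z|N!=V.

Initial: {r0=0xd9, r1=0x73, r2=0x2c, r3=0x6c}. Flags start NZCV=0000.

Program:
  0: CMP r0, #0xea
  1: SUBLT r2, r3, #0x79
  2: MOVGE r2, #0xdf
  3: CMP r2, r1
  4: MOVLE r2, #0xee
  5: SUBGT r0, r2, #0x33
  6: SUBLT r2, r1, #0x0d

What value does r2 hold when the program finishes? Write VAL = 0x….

VAL = 0x66

0: ✓ CMP  NZCV=1000
1: ✓ SUBLT  r2←0xf3
2: · MOVGE
3: ✓ CMP  NZCV=1010
4: ✓ MOVLE  r2←0xee
5: · SUBGT
6: ✓ SUBLT  r2←0x66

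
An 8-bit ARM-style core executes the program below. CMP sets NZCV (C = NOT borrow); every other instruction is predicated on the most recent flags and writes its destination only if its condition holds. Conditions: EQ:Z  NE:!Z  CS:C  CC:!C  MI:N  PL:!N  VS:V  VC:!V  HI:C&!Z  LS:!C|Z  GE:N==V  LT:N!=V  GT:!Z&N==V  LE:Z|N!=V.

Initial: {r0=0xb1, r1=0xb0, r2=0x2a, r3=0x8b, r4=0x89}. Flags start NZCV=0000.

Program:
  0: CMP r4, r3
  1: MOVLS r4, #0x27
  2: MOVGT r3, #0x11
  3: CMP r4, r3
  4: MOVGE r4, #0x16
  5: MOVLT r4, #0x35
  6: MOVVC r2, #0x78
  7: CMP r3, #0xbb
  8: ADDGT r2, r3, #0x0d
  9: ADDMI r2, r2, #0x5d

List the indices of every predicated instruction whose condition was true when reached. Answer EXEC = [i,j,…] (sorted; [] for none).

EXEC = [1,4,9]

[0] flags=1000 → (cmp)
[1] flags=1000 LS?T → r4=0x27
[2] flags=1000 GT?F → skip
[3] flags=1001 → (cmp)
[4] flags=1001 GE?T → r4=0x16
[5] flags=1001 LT?F → skip
[6] flags=1001 VC?F → skip
[7] flags=1000 → (cmp)
[8] flags=1000 GT?F → skip
[9] flags=1000 MI?T → r2=0x87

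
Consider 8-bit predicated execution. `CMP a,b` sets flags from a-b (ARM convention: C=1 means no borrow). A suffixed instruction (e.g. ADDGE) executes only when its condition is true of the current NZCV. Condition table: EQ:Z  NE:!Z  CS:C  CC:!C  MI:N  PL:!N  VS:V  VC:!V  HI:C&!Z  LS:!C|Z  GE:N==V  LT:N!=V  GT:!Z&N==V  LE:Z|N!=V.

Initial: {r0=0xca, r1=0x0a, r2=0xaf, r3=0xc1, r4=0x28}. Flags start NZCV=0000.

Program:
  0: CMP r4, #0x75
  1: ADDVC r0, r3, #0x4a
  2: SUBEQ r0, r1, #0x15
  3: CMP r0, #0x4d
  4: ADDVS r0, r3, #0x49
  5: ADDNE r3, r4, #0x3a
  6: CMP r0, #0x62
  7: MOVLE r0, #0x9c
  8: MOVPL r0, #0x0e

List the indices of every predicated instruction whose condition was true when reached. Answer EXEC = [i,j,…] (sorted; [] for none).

0: ✓ CMP  NZCV=1000
1: ✓ ADDVC  r0←0x0b
2: · SUBEQ
3: ✓ CMP  NZCV=1000
4: · ADDVS
5: ✓ ADDNE  r3←0x62
6: ✓ CMP  NZCV=1000
7: ✓ MOVLE  r0←0x9c
8: · MOVPL

EXEC = [1,5,7]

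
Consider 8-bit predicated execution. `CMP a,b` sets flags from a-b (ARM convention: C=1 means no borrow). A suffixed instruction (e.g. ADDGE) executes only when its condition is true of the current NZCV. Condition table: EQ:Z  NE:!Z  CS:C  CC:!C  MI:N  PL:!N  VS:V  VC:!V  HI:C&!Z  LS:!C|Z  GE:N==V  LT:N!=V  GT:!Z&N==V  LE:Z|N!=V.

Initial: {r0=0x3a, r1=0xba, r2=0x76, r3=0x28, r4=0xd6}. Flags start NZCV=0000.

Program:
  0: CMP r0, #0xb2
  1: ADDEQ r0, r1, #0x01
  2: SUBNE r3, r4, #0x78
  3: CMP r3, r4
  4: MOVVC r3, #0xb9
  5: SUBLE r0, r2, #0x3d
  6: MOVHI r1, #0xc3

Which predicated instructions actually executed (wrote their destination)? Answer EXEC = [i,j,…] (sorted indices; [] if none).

EXEC = [2]

[0] flags=1001 → (cmp)
[1] flags=1001 EQ?F → skip
[2] flags=1001 NE?T → r3=0x5e
[3] flags=1001 → (cmp)
[4] flags=1001 VC?F → skip
[5] flags=1001 LE?F → skip
[6] flags=1001 HI?F → skip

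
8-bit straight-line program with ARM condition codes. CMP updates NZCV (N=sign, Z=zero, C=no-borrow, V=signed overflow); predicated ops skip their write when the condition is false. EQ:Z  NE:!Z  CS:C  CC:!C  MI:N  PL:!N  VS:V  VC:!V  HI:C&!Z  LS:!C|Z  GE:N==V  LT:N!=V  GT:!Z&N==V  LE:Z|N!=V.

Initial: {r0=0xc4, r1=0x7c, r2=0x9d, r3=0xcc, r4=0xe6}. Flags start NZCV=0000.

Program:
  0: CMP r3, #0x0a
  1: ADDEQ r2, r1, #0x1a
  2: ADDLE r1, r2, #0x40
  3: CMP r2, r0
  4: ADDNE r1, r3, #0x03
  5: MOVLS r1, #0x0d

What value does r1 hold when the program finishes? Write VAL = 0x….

VAL = 0x0d

[0] flags=1010 → (cmp)
[1] flags=1010 EQ?F → skip
[2] flags=1010 LE?T → r1=0xdd
[3] flags=1000 → (cmp)
[4] flags=1000 NE?T → r1=0xcf
[5] flags=1000 LS?T → r1=0x0d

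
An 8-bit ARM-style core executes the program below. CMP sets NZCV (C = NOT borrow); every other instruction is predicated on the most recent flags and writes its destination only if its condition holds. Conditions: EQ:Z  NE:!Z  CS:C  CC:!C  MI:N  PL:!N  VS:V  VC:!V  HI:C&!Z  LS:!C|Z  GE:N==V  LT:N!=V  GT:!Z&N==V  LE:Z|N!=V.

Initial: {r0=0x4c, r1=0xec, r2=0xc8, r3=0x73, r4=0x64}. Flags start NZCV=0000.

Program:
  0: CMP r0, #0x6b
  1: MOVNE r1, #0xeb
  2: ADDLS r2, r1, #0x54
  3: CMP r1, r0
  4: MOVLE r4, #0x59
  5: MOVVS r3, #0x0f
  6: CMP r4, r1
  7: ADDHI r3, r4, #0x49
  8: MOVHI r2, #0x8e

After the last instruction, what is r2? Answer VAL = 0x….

VAL = 0x3f

0: ✓ CMP  NZCV=1000
1: ✓ MOVNE  r1←0xeb
2: ✓ ADDLS  r2←0x3f
3: ✓ CMP  NZCV=1010
4: ✓ MOVLE  r4←0x59
5: · MOVVS
6: ✓ CMP  NZCV=0000
7: · ADDHI
8: · MOVHI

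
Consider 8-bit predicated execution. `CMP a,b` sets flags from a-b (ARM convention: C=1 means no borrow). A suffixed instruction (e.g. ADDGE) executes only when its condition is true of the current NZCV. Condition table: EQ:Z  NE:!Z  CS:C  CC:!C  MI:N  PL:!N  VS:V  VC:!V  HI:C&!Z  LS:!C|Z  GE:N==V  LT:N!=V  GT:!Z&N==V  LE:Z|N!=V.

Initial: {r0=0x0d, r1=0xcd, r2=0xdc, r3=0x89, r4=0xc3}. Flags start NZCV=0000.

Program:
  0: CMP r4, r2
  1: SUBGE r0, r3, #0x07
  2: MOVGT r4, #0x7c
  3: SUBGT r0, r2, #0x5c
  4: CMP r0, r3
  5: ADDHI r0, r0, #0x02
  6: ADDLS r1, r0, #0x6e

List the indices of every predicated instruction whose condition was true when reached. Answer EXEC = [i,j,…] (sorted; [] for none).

EXEC = [6]

[0] flags=1000 → (cmp)
[1] flags=1000 GE?F → skip
[2] flags=1000 GT?F → skip
[3] flags=1000 GT?F → skip
[4] flags=1001 → (cmp)
[5] flags=1001 HI?F → skip
[6] flags=1001 LS?T → r1=0x7b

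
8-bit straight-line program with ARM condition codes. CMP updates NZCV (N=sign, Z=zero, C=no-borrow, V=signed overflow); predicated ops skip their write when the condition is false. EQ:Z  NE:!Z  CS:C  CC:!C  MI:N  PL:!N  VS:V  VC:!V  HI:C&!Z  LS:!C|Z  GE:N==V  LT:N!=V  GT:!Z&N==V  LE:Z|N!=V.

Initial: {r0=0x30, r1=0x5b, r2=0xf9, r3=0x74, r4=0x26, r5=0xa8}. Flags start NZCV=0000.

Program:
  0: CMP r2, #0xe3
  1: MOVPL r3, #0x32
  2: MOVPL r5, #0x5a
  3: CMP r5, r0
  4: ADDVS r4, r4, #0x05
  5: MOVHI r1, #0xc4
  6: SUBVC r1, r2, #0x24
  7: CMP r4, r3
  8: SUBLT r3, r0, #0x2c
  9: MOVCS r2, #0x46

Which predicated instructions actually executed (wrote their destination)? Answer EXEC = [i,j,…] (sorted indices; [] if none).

[0] flags=0010 → (cmp)
[1] flags=0010 PL?T → r3=0x32
[2] flags=0010 PL?T → r5=0x5a
[3] flags=0010 → (cmp)
[4] flags=0010 VS?F → skip
[5] flags=0010 HI?T → r1=0xc4
[6] flags=0010 VC?T → r1=0xd5
[7] flags=1000 → (cmp)
[8] flags=1000 LT?T → r3=0x04
[9] flags=1000 CS?F → skip

EXEC = [1,2,5,6,8]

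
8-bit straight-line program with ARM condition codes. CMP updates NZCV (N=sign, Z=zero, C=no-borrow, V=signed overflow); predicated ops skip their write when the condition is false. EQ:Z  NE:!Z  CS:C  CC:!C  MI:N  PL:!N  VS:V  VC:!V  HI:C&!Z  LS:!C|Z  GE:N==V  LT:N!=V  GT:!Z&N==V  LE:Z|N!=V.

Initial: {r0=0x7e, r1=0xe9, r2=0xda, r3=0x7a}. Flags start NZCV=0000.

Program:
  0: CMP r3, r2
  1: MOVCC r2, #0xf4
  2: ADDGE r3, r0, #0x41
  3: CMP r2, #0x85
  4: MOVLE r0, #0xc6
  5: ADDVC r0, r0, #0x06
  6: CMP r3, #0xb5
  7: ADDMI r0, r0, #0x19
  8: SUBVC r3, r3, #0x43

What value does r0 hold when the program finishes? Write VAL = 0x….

0: ✓ CMP  NZCV=1001
1: ✓ MOVCC  r2←0xf4
2: ✓ ADDGE  r3←0xbf
3: ✓ CMP  NZCV=0010
4: · MOVLE
5: ✓ ADDVC  r0←0x84
6: ✓ CMP  NZCV=0010
7: · ADDMI
8: ✓ SUBVC  r3←0x7c

VAL = 0x84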